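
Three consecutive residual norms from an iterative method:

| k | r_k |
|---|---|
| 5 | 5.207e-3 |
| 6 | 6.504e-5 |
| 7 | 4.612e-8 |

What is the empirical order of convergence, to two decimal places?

p ≈ ln(r_7/r_6) / ln(r_6/r_5)
  = ln(4.612e-8/6.504e-5) / ln(6.504e-5/5.207e-3)
  = ln(0.000709102) / ln(0.0124909)
  = -7.25151 / -4.38275 ≈ 1.65456

1.65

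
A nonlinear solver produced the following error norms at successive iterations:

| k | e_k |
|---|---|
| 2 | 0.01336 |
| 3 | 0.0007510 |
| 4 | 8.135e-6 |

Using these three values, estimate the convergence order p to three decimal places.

1.572

p ≈ ln(e_4/e_3) / ln(e_3/e_2)
  = ln(8.135e-6/0.0007510) / ln(0.0007510/0.01336)
  = ln(0.0108322) / ln(0.0562126)
  = -4.525232 / -2.878614 ≈ 1.572018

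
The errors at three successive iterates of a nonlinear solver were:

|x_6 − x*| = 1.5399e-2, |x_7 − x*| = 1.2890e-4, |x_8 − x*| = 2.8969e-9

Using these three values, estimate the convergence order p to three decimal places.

p ≈ ln(|x_8 − x*|/|x_7 − x*|) / ln(|x_7 − x*|/|x_6 − x*|)
  = ln(2.8969e-9/1.2890e-4) / ln(1.2890e-4/1.5399e-2)
  = ln(2.2474e-05) / ln(0.00837067)
  = -10.703151 / -4.783021 ≈ 2.237739

2.238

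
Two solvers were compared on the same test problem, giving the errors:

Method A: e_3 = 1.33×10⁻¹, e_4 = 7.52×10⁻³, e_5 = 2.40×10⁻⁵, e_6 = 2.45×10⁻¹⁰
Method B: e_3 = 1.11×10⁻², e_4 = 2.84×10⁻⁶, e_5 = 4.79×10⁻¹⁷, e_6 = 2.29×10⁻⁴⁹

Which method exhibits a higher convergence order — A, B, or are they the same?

B

Method A: p ≈ ln(2.45×10⁻¹⁰/2.40×10⁻⁵)/ln(2.40×10⁻⁵/7.52×10⁻³) ≈ 2.00.
Method B: p ≈ ln(2.29×10⁻⁴⁹/4.79×10⁻¹⁷)/ln(4.79×10⁻¹⁷/2.84×10⁻⁶) ≈ 3.00.
Method B has the higher order (≈3.0 vs ≈2.0).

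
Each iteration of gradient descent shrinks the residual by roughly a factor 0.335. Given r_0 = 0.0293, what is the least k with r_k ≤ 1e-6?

10

After k steps, r_k ≈ 0.0293·0.335^k.
Need 0.335^k ≤ 1e-6/0.0293 = 3.41297e-05.
k ≥ ln(3.41297e-05)/ln(0.335) = -10.2853/-1.09362 = 9.405.
Smallest integer k = 10.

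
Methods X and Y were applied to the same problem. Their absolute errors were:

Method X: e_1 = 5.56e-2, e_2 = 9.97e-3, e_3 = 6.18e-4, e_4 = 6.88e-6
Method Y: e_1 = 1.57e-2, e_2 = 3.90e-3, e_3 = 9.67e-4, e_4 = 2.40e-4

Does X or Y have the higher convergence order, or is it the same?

X

Method X: p ≈ ln(6.88e-6/6.18e-4)/ln(6.18e-4/9.97e-3) ≈ 1.62.
Method Y: p ≈ ln(2.40e-4/9.67e-4)/ln(9.67e-4/3.90e-3) ≈ 1.00.
Method X has the higher order (≈1.6 vs ≈1.0).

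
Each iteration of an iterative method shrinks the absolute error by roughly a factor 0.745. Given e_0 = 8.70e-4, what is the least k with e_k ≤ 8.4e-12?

After k steps, e_k ≈ 8.70e-4·0.745^k.
Need 0.745^k ≤ 8.4e-12/8.70e-4 = 9.65517e-09.
k ≥ ln(9.65517e-09)/ln(0.745) = -18.4558/-0.29437 = 62.696.
Smallest integer k = 63.

63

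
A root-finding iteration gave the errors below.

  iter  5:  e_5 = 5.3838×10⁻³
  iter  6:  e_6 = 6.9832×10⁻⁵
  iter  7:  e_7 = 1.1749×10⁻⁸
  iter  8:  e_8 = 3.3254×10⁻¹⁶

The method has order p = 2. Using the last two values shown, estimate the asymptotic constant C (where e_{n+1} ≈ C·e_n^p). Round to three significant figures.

C ≈ e_8 / e_7^2
  = 3.3254×10⁻¹⁶ / (1.1749×10⁻⁸)^2
  = 3.3254×10⁻¹⁶ / 1.38039e-16 ≈ 2.409

2.41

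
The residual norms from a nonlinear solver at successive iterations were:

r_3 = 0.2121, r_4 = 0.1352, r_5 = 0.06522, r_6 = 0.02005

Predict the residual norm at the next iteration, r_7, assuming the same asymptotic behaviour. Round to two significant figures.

3.0e-3

First estimate the order: p ≈ ln(r_6/r_5) / ln(r_5/r_4) = ln(0.02005/0.06522)/ln(0.06522/0.1352) = ln(0.307421)/ln(0.482396) ≈ 1.6180.
Then r_7 ≈ r_6·(r_6/r_5)^p = 0.02005·(0.307421)^1.6180 = 0.02005·0.148304 ≈ 0.002973.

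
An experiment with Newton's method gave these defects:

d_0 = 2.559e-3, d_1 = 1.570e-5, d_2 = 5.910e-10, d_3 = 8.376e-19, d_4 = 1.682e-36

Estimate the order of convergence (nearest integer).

Consecutive ratios: d_4/d_3 = 1.682e-36/8.376e-19 = 2.00812e-18, d_3/d_2 = 8.376e-19/5.910e-10 = 1.41726e-09.
p ≈ ln(2.00812e-18)/ln(1.41726e-09) = -40.7493/-20.3745 ≈ 2.00.
So the convergence is quadratic (order 2).

2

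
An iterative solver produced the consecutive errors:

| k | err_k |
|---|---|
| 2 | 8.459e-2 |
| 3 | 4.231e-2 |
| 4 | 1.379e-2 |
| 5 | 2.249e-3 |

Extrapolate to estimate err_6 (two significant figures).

First estimate the order: p ≈ ln(err_5/err_4) / ln(err_4/err_3) = ln(2.249e-3/1.379e-2)/ln(1.379e-2/4.231e-2) = ln(0.163089)/ln(0.325928) ≈ 1.6176.
Then err_6 ≈ err_5·(err_5/err_4)^p = 2.249e-3·(0.163089)^1.6176 = 2.249e-3·0.053213 ≈ 0.0001197.

1.2e-4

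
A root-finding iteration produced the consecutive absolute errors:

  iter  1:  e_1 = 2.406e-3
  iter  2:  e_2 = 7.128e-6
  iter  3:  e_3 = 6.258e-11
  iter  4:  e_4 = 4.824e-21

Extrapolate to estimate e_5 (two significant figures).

First estimate the order: p ≈ ln(e_4/e_3) / ln(e_3/e_2) = ln(4.824e-21/6.258e-11)/ln(6.258e-11/7.128e-6) = ln(7.70853e-11)/ln(8.77946e-06) ≈ 2.0000.
Then e_5 ≈ e_4·(e_4/e_3)^p = 4.824e-21·(7.70853e-11)^2.0000 = 4.824e-21·5.94214e-21 ≈ 2.866e-41.

2.9e-41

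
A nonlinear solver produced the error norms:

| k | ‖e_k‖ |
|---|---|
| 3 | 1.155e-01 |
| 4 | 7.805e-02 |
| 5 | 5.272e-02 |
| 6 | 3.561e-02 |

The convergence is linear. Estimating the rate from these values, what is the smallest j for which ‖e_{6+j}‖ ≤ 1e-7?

Rate ρ ≈ ‖e_6‖/‖e_5‖ = 3.561e-02/5.272e-02 = 0.6755.
After j more steps, ‖e_{6+j}‖ ≈ 3.561e-02·ρ^j; need ρ^j ≤ 1e-7/3.561e-02 = 2.8082e-06.
j ≥ ln(2.8082e-06)/ln(0.6755) = -12.7830/-0.39230 = 32.585.
So 33 more iterations are needed.

33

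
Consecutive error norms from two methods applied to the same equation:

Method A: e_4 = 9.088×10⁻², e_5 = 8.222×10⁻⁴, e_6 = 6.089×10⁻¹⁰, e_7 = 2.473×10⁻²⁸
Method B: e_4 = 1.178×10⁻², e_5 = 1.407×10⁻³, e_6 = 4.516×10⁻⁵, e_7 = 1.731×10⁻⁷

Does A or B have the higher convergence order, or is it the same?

Method A: p ≈ ln(2.473×10⁻²⁸/6.089×10⁻¹⁰)/ln(6.089×10⁻¹⁰/8.222×10⁻⁴) ≈ 3.00.
Method B: p ≈ ln(1.731×10⁻⁷/4.516×10⁻⁵)/ln(4.516×10⁻⁵/1.407×10⁻³) ≈ 1.62.
Method A has the higher order (≈3.0 vs ≈1.6).

A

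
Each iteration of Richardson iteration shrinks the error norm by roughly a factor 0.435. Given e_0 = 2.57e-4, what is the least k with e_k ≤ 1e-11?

After k steps, e_k ≈ 2.57e-4·0.435^k.
Need 0.435^k ≤ 1e-11/2.57e-4 = 3.89105e-08.
k ≥ ln(3.89105e-08)/ln(0.435) = -17.0620/-0.83241 = 20.497.
Smallest integer k = 21.

21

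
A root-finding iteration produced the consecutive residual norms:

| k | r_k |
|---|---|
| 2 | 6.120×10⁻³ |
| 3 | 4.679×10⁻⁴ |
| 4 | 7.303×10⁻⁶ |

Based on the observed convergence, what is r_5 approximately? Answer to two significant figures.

8.7e-9

First estimate the order: p ≈ ln(r_4/r_3) / ln(r_3/r_2) = ln(7.303×10⁻⁶/4.679×10⁻⁴)/ln(4.679×10⁻⁴/6.120×10⁻³) = ln(0.015608)/ln(0.0764542) ≈ 1.6180.
Then r_5 ≈ r_4·(r_4/r_3)^p = 7.303×10⁻⁶·(0.015608)^1.6180 = 7.303×10⁻⁶·0.00119354 ≈ 8.716e-09.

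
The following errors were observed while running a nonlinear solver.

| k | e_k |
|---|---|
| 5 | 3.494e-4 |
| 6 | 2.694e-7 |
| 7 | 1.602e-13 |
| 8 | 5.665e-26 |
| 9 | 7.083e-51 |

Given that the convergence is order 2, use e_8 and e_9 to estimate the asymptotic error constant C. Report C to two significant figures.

C ≈ e_9 / e_8^2
  = 7.083e-51 / (5.665e-26)^2
  = 7.083e-51 / 3.20922e-51 ≈ 2.2071

2.2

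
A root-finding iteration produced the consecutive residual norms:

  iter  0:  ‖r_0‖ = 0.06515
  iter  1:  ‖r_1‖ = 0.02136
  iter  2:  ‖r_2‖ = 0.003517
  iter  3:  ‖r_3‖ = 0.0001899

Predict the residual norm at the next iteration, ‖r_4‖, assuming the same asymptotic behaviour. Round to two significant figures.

First estimate the order: p ≈ ln(‖r_3‖/‖r_2‖) / ln(‖r_2‖/‖r_1‖) = ln(0.0001899/0.003517)/ln(0.003517/0.02136) = ln(0.0539949)/ln(0.164654) ≈ 1.6181.
Then ‖r_4‖ ≈ ‖r_3‖·(‖r_3‖/‖r_2‖)^p = 0.0001899·(0.0539949)^1.6181 = 0.0001899·0.00888833 ≈ 1.688e-06.

1.7e-6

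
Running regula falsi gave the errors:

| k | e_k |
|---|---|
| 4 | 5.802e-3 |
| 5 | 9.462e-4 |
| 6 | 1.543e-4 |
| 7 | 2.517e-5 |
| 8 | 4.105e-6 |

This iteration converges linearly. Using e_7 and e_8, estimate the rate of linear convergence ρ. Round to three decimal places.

0.163

ρ ≈ e_8/e_7 = 4.105e-6/2.517e-5 = 0.16309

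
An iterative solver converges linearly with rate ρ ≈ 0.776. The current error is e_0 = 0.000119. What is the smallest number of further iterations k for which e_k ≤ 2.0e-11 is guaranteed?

After k steps, e_k ≈ 0.000119·0.776^k.
Need 0.776^k ≤ 2.0e-11/0.000119 = 1.68067e-07.
k ≥ ln(1.68067e-07)/ln(0.776) = -15.5989/-0.25360 = 61.510.
Smallest integer k = 62.

62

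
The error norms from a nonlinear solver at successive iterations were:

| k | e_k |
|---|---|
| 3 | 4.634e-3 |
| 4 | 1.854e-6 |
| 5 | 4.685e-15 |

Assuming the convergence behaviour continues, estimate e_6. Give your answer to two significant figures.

8.3e-37

First estimate the order: p ≈ ln(e_5/e_4) / ln(e_4/e_3) = ln(4.685e-15/1.854e-6)/ln(1.854e-6/4.634e-3) = ln(2.52697e-09)/ln(0.000400086) ≈ 2.5302.
Then e_6 ≈ e_5·(e_5/e_4)^p = 4.685e-15·(2.52697e-09)^2.5302 = 4.685e-15·1.76546e-22 ≈ 8.271e-37.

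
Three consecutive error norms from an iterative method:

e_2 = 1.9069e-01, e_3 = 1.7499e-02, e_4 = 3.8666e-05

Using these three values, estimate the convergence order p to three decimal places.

2.560

p ≈ ln(e_4/e_3) / ln(e_3/e_2)
  = ln(3.8666e-05/1.7499e-02) / ln(1.7499e-02/1.9069e-01)
  = ln(0.00220961) / ln(0.0917667)
  = -6.114939 / -2.388506 ≈ 2.560152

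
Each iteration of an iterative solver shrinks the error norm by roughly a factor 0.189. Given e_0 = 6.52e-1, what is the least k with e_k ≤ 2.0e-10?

14

After k steps, e_k ≈ 6.52e-1·0.189^k.
Need 0.189^k ≤ 2.0e-10/6.52e-1 = 3.06748e-10.
k ≥ ln(3.06748e-10)/ln(0.189) = -21.9050/-1.66601 = 13.148.
Smallest integer k = 14.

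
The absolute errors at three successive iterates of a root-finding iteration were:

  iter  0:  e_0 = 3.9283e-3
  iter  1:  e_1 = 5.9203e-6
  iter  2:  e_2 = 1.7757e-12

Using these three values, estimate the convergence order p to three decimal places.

2.312

p ≈ ln(e_2/e_1) / ln(e_1/e_0)
  = ln(1.7757e-12/5.9203e-6) / ln(5.9203e-6/3.9283e-3)
  = ln(2.99934e-07) / ln(0.00150709)
  = -15.019703 / -6.497575 ≈ 2.311586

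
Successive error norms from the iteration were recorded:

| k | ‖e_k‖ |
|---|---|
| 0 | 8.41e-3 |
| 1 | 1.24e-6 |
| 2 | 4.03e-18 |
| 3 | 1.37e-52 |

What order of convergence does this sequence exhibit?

Consecutive ratios: ‖e_3‖/‖e_2‖ = 1.37e-52/4.03e-18 = 3.3995e-35, ‖e_2‖/‖e_1‖ = 4.03e-18/1.24e-6 = 3.25e-12.
p ≈ ln(3.3995e-35)/ln(3.25e-12) = -79.3668/-26.4524 ≈ 3.00.
So the convergence is cubic (order 3).

3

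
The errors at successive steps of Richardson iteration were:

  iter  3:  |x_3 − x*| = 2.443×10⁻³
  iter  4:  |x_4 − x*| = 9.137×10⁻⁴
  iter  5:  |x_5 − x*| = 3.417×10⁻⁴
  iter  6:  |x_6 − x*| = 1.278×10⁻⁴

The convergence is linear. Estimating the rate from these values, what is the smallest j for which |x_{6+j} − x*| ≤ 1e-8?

Rate ρ ≈ |x_6 − x*|/|x_5 − x*| = 1.278×10⁻⁴/3.417×10⁻⁴ = 0.3740.
After j more steps, |x_{6+j} − x*| ≈ 1.278×10⁻⁴·ρ^j; need ρ^j ≤ 1e-8/1.278×10⁻⁴ = 7.82473e-05.
j ≥ ln(7.82473e-05)/ln(0.3740) = -9.4556/-0.98350 = 9.614.
So 10 more iterations are needed.

10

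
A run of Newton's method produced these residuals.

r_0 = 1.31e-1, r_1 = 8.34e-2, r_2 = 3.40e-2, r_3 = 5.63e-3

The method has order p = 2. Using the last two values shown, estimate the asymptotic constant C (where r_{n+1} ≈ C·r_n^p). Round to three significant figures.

C ≈ r_3 / r_2^2
  = 5.63e-3 / (3.40e-2)^2
  = 5.63e-3 / 0.001156 ≈ 4.8702

4.87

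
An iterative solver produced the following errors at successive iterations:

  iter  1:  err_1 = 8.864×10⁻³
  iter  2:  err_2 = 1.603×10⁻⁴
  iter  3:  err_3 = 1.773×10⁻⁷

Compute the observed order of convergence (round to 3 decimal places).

1.696

p ≈ ln(err_3/err_2) / ln(err_2/err_1)
  = ln(1.773×10⁻⁷/1.603×10⁻⁴) / ln(1.603×10⁻⁴/8.864×10⁻³)
  = ln(0.00110605) / ln(0.0180844)
  = -6.806960 / -4.012706 ≈ 1.696352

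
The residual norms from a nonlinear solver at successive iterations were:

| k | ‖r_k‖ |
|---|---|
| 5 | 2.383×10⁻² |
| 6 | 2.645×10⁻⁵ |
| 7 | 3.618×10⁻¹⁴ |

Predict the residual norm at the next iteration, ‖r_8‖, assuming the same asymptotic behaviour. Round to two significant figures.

First estimate the order: p ≈ ln(‖r_7‖/‖r_6‖) / ln(‖r_6‖/‖r_5‖) = ln(3.618×10⁻¹⁴/2.645×10⁻⁵)/ln(2.645×10⁻⁵/2.383×10⁻²) = ln(1.36786e-09)/ln(0.00110995) ≈ 3.0000.
Then ‖r_8‖ ≈ ‖r_7‖·(‖r_7‖/‖r_6‖)^p = 3.618×10⁻¹⁴·(1.36786e-09)^3.0000 = 3.618×10⁻¹⁴·2.55932e-27 ≈ 9.26e-41.

9.3e-41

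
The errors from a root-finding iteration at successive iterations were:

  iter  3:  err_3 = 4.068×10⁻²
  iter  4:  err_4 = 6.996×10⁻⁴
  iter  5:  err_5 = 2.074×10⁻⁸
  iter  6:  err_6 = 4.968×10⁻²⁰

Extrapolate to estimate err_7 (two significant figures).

7.5e-50

First estimate the order: p ≈ ln(err_6/err_5) / ln(err_5/err_4) = ln(4.968×10⁻²⁰/2.074×10⁻⁸)/ln(2.074×10⁻⁸/6.996×10⁻⁴) = ln(2.39537e-12)/ln(2.96455e-05) ≈ 2.5664.
Then err_7 ≈ err_6·(err_6/err_5)^p = 4.968×10⁻²⁰·(2.39537e-12)^2.5664 = 4.968×10⁻²⁰·1.50253e-30 ≈ 7.465e-50.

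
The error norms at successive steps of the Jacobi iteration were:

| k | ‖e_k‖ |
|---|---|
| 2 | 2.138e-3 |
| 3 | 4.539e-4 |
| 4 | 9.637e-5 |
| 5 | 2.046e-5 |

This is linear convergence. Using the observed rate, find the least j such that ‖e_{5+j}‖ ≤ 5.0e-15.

15

Rate ρ ≈ ‖e_5‖/‖e_4‖ = 2.046e-5/9.637e-5 = 0.2123.
After j more steps, ‖e_{5+j}‖ ≈ 2.046e-5·ρ^j; need ρ^j ≤ 5.0e-15/2.046e-5 = 2.44379e-10.
j ≥ ln(2.44379e-10)/ln(0.2123) = -22.1323/-1.54975 = 14.281.
So 15 more iterations are needed.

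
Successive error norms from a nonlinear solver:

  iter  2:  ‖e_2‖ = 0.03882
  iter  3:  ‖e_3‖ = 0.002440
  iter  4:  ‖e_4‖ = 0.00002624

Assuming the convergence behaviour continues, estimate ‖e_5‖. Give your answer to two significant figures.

1.6e-8

First estimate the order: p ≈ ln(‖e_4‖/‖e_3‖) / ln(‖e_3‖/‖e_2‖) = ln(0.00002624/0.002440)/ln(0.002440/0.03882) = ln(0.0107541)/ln(0.0628542) ≈ 1.6381.
Then ‖e_5‖ ≈ ‖e_4‖·(‖e_4‖/‖e_3‖)^p = 0.00002624·(0.0107541)^1.6381 = 0.00002624·0.000596378 ≈ 1.565e-08.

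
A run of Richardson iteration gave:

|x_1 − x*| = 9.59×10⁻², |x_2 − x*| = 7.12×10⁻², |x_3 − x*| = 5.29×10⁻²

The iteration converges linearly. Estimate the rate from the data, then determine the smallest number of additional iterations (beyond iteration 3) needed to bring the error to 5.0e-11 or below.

Rate ρ ≈ |x_3 − x*|/|x_2 − x*| = 5.29×10⁻²/7.12×10⁻² = 0.7430.
After j more steps, |x_{3+j} − x*| ≈ 5.29×10⁻²·ρ^j; need ρ^j ≤ 5.0e-11/5.29×10⁻² = 9.4518e-10.
j ≥ ln(9.4518e-10)/ln(0.7430) = -20.7796/-0.29706 = 69.951.
So 70 more iterations are needed.

70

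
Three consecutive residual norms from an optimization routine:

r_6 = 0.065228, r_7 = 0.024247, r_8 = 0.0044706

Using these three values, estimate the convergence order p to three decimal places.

1.709

p ≈ ln(r_8/r_7) / ln(r_7/r_6)
  = ln(0.0044706/0.024247) / ln(0.024247/0.065228)
  = ln(0.184377) / ln(0.371727)
  = -1.690773 / -0.989596 ≈ 1.708549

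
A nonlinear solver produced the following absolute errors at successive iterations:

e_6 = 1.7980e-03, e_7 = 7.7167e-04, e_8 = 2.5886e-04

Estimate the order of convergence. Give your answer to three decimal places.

1.291

p ≈ ln(e_8/e_7) / ln(e_7/e_6)
  = ln(2.5886e-04/7.7167e-04) / ln(7.7167e-04/1.7980e-03)
  = ln(0.335454) / ln(0.429182)
  = -1.092270 / -0.845874 ≈ 1.291292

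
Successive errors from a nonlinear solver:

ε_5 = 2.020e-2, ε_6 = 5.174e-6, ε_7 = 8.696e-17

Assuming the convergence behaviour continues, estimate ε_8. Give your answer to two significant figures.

First estimate the order: p ≈ ln(ε_7/ε_6) / ln(ε_6/ε_5) = ln(8.696e-17/5.174e-6)/ln(5.174e-6/2.020e-2) = ln(1.68071e-11)/ln(0.000256139) ≈ 3.0000.
Then ε_8 ≈ ε_7·(ε_7/ε_6)^p = 8.696e-17·(1.68071e-11)^3.0000 = 8.696e-17·4.74765e-33 ≈ 4.129e-49.

4.1e-49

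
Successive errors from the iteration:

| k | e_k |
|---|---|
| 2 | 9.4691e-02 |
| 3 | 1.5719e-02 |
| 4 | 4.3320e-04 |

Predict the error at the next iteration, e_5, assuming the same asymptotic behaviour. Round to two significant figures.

3.3e-7

First estimate the order: p ≈ ln(e_4/e_3) / ln(e_3/e_2) = ln(4.3320e-04/1.5719e-02)/ln(1.5719e-02/9.4691e-02) = ln(0.027559)/ln(0.166003) ≈ 2.0000.
Then e_5 ≈ e_4·(e_4/e_3)^p = 4.3320e-04·(0.027559)^2.0000 = 4.3320e-04·0.000759498 ≈ 3.29e-07.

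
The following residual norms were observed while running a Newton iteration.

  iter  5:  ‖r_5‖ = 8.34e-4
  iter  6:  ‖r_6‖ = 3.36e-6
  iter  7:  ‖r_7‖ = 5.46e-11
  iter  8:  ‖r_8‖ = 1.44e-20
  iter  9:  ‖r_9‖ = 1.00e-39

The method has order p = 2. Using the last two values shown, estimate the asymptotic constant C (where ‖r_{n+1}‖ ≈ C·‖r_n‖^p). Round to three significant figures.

C ≈ ‖r_9‖ / ‖r_8‖^2
  = 1.00e-39 / (1.44e-20)^2
  = 1.00e-39 / 2.0736e-40 ≈ 4.8225

4.82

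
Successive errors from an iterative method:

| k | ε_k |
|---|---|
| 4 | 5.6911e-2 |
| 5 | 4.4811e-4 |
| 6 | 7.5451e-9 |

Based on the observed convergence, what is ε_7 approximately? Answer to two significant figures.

1.1e-19

First estimate the order: p ≈ ln(ε_6/ε_5) / ln(ε_5/ε_4) = ln(7.5451e-9/4.4811e-4)/ln(4.4811e-4/5.6911e-2) = ln(1.68376e-05)/ln(0.00787387) ≈ 2.2691.
Then ε_7 ≈ ε_6·(ε_6/ε_5)^p = 7.5451e-9·(1.68376e-05)^2.2691 = 7.5451e-9·1.47215e-11 ≈ 1.111e-19.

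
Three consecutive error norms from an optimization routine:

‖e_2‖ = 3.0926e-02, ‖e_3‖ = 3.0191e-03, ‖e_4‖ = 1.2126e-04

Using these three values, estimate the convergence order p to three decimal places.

1.382

p ≈ ln(‖e_4‖/‖e_3‖) / ln(‖e_3‖/‖e_2‖)
  = ln(1.2126e-04/3.0191e-03) / ln(3.0191e-03/3.0926e-02)
  = ln(0.0401643) / ln(0.0976234)
  = -3.214777 / -2.326638 ≈ 1.381726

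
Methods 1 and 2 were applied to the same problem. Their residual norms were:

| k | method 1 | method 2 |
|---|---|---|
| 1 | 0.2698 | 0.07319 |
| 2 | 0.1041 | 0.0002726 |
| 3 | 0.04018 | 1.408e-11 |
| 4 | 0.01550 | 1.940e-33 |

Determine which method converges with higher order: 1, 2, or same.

Method 1: p ≈ ln(0.01550/0.04018)/ln(0.04018/0.1041) ≈ 1.00.
Method 2: p ≈ ln(1.940e-33/1.408e-11)/ln(1.408e-11/0.0002726) ≈ 3.00.
Method 2 has the higher order (≈3.0 vs ≈1.0).

2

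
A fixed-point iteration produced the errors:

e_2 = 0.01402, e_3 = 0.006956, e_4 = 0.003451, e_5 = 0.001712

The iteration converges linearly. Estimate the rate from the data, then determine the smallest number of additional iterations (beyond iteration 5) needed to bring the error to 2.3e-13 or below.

33

Rate ρ ≈ e_5/e_4 = 0.001712/0.003451 = 0.4961.
After j more steps, e_{5+j} ≈ 0.001712·ρ^j; need ρ^j ≤ 2.3e-13/0.001712 = 1.34346e-10.
j ≥ ln(1.34346e-10)/ln(0.4961) = -22.7306/-0.70098 = 32.427.
So 33 more iterations are needed.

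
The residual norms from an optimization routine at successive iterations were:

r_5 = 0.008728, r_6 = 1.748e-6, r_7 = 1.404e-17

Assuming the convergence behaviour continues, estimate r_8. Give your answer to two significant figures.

7.3e-51

First estimate the order: p ≈ ln(r_7/r_6) / ln(r_6/r_5) = ln(1.404e-17/1.748e-6)/ln(1.748e-6/0.008728) = ln(8.03204e-12)/ln(0.000200275) ≈ 3.0000.
Then r_8 ≈ r_7·(r_7/r_6)^p = 1.404e-17·(8.03204e-12)^3.0000 = 1.404e-17·5.18176e-34 ≈ 7.275e-51.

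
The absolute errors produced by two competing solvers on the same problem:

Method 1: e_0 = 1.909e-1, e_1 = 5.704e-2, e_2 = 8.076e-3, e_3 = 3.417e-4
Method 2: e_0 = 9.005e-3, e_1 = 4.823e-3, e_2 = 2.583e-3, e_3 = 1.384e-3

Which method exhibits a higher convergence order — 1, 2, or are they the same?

Method 1: p ≈ ln(3.417e-4/8.076e-3)/ln(8.076e-3/5.704e-2) ≈ 1.62.
Method 2: p ≈ ln(1.384e-3/2.583e-3)/ln(2.583e-3/4.823e-3) ≈ 1.00.
Method 1 has the higher order (≈1.6 vs ≈1.0).

1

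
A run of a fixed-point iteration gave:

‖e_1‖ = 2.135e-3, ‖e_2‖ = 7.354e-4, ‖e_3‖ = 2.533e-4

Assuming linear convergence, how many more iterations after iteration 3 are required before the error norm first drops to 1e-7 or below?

8

Rate ρ ≈ ‖e_3‖/‖e_2‖ = 2.533e-4/7.354e-4 = 0.3444.
After j more steps, ‖e_{3+j}‖ ≈ 2.533e-4·ρ^j; need ρ^j ≤ 1e-7/2.533e-4 = 0.000394789.
j ≥ ln(0.000394789)/ln(0.3444) = -7.8372/-1.06595 = 7.352.
So 8 more iterations are needed.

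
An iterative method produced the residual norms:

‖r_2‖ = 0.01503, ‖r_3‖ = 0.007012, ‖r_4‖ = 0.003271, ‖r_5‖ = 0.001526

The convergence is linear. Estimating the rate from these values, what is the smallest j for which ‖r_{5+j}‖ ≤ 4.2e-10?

20

Rate ρ ≈ ‖r_5‖/‖r_4‖ = 0.001526/0.003271 = 0.4665.
After j more steps, ‖r_{5+j}‖ ≈ 0.001526·ρ^j; need ρ^j ≤ 4.2e-10/0.001526 = 2.75229e-07.
j ≥ ln(2.75229e-07)/ln(0.4665) = -15.1057/-0.76250 = 19.811.
So 20 more iterations are needed.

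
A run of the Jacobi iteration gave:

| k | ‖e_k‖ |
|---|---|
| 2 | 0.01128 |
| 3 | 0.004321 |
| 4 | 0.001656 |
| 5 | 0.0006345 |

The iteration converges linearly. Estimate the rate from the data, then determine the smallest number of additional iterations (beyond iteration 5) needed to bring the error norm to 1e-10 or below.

17

Rate ρ ≈ ‖e_5‖/‖e_4‖ = 0.0006345/0.001656 = 0.3832.
After j more steps, ‖e_{5+j}‖ ≈ 0.0006345·ρ^j; need ρ^j ≤ 1e-10/0.0006345 = 1.57604e-07.
j ≥ ln(1.57604e-07)/ln(0.3832) = -15.6632/-0.95920 = 16.329.
So 17 more iterations are needed.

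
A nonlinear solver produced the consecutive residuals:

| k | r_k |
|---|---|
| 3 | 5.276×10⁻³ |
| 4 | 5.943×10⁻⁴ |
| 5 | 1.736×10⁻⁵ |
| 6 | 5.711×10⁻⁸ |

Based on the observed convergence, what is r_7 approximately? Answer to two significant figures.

First estimate the order: p ≈ ln(r_6/r_5) / ln(r_5/r_4) = ln(5.711×10⁻⁸/1.736×10⁻⁵)/ln(1.736×10⁻⁵/5.943×10⁻⁴) = ln(0.00328975)/ln(0.0292108) ≈ 1.6181.
Then r_7 ≈ r_6·(r_6/r_5)^p = 5.711×10⁻⁸·(0.00328975)^1.6181 = 5.711×10⁻⁸·9.60553e-05 ≈ 5.486e-12.

5.5e-12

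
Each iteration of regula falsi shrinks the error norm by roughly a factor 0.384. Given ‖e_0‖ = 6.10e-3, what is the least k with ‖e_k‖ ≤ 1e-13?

26

After k steps, ‖e_k‖ ≈ 6.10e-3·0.384^k.
Need 0.384^k ≤ 1e-13/6.10e-3 = 1.63934e-11.
k ≥ ln(1.63934e-11)/ln(0.384) = -24.8341/-0.95711 = 25.947.
Smallest integer k = 26.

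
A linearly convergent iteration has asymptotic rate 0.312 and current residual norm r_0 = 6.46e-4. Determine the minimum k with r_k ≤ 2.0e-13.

19

After k steps, r_k ≈ 6.46e-4·0.312^k.
Need 0.312^k ≤ 2.0e-13/6.46e-4 = 3.09598e-10.
k ≥ ln(3.09598e-10)/ln(0.312) = -21.8957/-1.16475 = 18.799.
Smallest integer k = 19.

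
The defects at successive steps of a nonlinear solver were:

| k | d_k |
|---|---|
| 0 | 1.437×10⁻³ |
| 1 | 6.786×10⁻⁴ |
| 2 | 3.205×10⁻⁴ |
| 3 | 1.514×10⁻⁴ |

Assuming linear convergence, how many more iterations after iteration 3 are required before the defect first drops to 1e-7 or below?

10

Rate ρ ≈ d_3/d_2 = 1.514×10⁻⁴/3.205×10⁻⁴ = 0.4724.
After j more steps, d_{3+j} ≈ 1.514×10⁻⁴·ρ^j; need ρ^j ≤ 1e-7/1.514×10⁻⁴ = 0.000660502.
j ≥ ln(0.000660502)/ln(0.4724) = -7.3225/-0.74993 = 9.764.
So 10 more iterations are needed.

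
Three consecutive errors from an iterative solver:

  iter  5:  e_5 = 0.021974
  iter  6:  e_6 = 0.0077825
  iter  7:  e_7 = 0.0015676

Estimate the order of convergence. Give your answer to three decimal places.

1.544

p ≈ ln(e_7/e_6) / ln(e_6/e_5)
  = ln(0.0015676/0.0077825) / ln(0.0077825/0.021974)
  = ln(0.201426) / ln(0.354169)
  = -1.602333 / -1.037981 ≈ 1.543702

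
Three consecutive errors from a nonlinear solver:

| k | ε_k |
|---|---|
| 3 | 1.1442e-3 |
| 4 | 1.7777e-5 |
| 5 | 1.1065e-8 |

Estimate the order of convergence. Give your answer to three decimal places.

p ≈ ln(ε_5/ε_4) / ln(ε_4/ε_3)
  = ln(1.1065e-8/1.7777e-5) / ln(1.7777e-5/1.1442e-3)
  = ln(0.000622433) / ln(0.0155366)
  = -7.381875 / -4.164557 ≈ 1.772547

1.773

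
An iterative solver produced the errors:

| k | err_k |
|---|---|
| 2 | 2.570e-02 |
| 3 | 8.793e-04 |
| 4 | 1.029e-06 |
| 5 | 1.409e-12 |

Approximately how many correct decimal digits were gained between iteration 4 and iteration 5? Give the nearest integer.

6

Digits gained ≈ log₁₀(err_4/err_5) = log₁₀(1.029e-06/1.409e-12) = log₁₀(730305) ≈ 5.864.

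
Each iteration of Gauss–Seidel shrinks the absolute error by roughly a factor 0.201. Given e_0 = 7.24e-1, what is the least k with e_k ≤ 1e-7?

10

After k steps, e_k ≈ 7.24e-1·0.201^k.
Need 0.201^k ≤ 1e-7/7.24e-1 = 1.38122e-07.
k ≥ ln(1.38122e-07)/ln(0.201) = -15.7951/-1.60445 = 9.845.
Smallest integer k = 10.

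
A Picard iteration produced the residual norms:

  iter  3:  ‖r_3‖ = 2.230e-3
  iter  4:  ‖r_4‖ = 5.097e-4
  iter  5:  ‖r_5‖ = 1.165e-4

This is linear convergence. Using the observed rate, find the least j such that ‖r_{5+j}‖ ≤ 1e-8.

7

Rate ρ ≈ ‖r_5‖/‖r_4‖ = 1.165e-4/5.097e-4 = 0.2286.
After j more steps, ‖r_{5+j}‖ ≈ 1.165e-4·ρ^j; need ρ^j ≤ 1e-8/1.165e-4 = 8.58369e-05.
j ≥ ln(8.58369e-05)/ln(0.2286) = -9.3631/-1.47578 = 6.345.
So 7 more iterations are needed.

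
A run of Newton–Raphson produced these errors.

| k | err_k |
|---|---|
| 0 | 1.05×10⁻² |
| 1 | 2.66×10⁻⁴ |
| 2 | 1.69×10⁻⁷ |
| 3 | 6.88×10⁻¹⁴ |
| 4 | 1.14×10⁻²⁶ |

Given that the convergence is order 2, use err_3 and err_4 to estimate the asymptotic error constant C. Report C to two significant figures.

C ≈ err_4 / err_3^2
  = 1.14×10⁻²⁶ / (6.88×10⁻¹⁴)^2
  = 1.14×10⁻²⁶ / 4.73344e-27 ≈ 2.4084

2.4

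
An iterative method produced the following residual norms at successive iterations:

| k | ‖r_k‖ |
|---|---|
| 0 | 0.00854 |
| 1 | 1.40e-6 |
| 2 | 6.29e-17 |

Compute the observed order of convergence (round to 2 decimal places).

2.73

p ≈ ln(‖r_2‖/‖r_1‖) / ln(‖r_1‖/‖r_0‖)
  = ln(6.29e-17/1.40e-6) / ln(1.40e-6/0.00854)
  = ln(4.49286e-11) / ln(0.000163934)
  = -23.82595 / -8.71605 ≈ 2.73357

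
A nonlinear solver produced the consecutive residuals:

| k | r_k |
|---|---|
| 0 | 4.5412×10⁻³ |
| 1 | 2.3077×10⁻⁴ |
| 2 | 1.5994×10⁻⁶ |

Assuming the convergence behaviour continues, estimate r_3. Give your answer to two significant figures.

4.0e-10

First estimate the order: p ≈ ln(r_2/r_1) / ln(r_1/r_0) = ln(1.5994×10⁻⁶/2.3077×10⁻⁴)/ln(2.3077×10⁻⁴/4.5412×10⁻³) = ln(0.00693071)/ln(0.050817) ≈ 1.6687.
Then r_3 ≈ r_2·(r_2/r_1)^p = 1.5994×10⁻⁶·(0.00693071)^1.6687 = 1.5994×10⁻⁶·0.000249405 ≈ 3.989e-10.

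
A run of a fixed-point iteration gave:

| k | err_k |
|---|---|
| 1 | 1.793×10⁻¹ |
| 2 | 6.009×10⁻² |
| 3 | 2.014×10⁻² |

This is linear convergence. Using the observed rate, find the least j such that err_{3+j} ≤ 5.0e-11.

19

Rate ρ ≈ err_3/err_2 = 2.014×10⁻²/6.009×10⁻² = 0.3352.
After j more steps, err_{3+j} ≈ 2.014×10⁻²·ρ^j; need ρ^j ≤ 5.0e-11/2.014×10⁻² = 2.48262e-09.
j ≥ ln(2.48262e-09)/ln(0.3352) = -19.8140/-1.09303 = 18.128.
So 19 more iterations are needed.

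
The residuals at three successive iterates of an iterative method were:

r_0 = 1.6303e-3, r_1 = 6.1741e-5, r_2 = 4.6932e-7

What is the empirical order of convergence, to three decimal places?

p ≈ ln(r_2/r_1) / ln(r_1/r_0)
  = ln(4.6932e-7/6.1741e-5) / ln(6.1741e-5/1.6303e-3)
  = ln(0.00760143) / ln(0.0378709)
  = -4.879419 / -3.273572 ≈ 1.490549

1.491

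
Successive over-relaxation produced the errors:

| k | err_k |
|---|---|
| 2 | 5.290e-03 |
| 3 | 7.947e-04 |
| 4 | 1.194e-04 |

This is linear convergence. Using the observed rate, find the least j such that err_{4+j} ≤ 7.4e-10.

Rate ρ ≈ err_4/err_3 = 1.194e-04/7.947e-04 = 0.1502.
After j more steps, err_{4+j} ≈ 1.194e-04·ρ^j; need ρ^j ≤ 7.4e-10/1.194e-04 = 6.19765e-06.
j ≥ ln(6.19765e-06)/ln(0.1502) = -11.9913/-1.89579 = 6.325.
So 7 more iterations are needed.

7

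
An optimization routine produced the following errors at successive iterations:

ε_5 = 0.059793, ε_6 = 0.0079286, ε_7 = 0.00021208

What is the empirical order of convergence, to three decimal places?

1.792

p ≈ ln(ε_7/ε_6) / ln(ε_6/ε_5)
  = ln(0.00021208/0.0079286) / ln(0.0079286/0.059793)
  = ln(0.0267487) / ln(0.132601)
  = -3.621269 / -2.020411 ≈ 1.792343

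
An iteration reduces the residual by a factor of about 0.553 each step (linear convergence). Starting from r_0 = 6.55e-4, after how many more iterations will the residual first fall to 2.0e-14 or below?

After k steps, r_k ≈ 6.55e-4·0.553^k.
Need 0.553^k ≤ 2.0e-14/6.55e-4 = 3.05344e-11.
k ≥ ln(3.05344e-11)/ln(0.553) = -24.2122/-0.59240 = 40.871.
Smallest integer k = 41.

41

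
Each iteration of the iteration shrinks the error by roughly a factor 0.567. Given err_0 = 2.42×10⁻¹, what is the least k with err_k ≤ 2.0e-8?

After k steps, err_k ≈ 2.42×10⁻¹·0.567^k.
Need 0.567^k ≤ 2.0e-8/2.42×10⁻¹ = 8.26446e-08.
k ≥ ln(8.26446e-08)/ln(0.567) = -16.3087/-0.56740 = 28.743.
Smallest integer k = 29.

29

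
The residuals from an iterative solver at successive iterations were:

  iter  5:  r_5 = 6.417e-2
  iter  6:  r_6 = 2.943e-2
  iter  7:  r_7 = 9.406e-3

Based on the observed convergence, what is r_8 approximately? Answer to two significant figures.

First estimate the order: p ≈ ln(r_7/r_6) / ln(r_6/r_5) = ln(9.406e-3/2.943e-2)/ln(2.943e-2/6.417e-2) = ln(0.319606)/ln(0.458626) ≈ 1.4633.
Then r_8 ≈ r_7·(r_7/r_6)^p = 9.406e-3·(0.319606)^1.4633 = 9.406e-3·0.18841 ≈ 0.001772.

1.8e-3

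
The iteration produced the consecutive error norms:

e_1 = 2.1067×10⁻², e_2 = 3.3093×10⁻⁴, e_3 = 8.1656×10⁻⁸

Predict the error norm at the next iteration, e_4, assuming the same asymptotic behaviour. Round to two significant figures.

First estimate the order: p ≈ ln(e_3/e_2) / ln(e_2/e_1) = ln(8.1656×10⁻⁸/3.3093×10⁻⁴)/ln(3.3093×10⁻⁴/2.1067×10⁻²) = ln(0.000246747)/ln(0.0157085) ≈ 2.0000.
Then e_4 ≈ e_3·(e_3/e_2)^p = 8.1656×10⁻⁸·(0.000246747)^2.0000 = 8.1656×10⁻⁸·6.08841e-08 ≈ 4.972e-15.

5.0e-15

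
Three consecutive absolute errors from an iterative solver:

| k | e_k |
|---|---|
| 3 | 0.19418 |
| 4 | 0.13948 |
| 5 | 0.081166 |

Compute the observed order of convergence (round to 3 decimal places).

1.636

p ≈ ln(e_5/e_4) / ln(e_4/e_3)
  = ln(0.081166/0.13948) / ln(0.13948/0.19418)
  = ln(0.581919) / ln(0.718303)
  = -0.541424 / -0.330864 ≈ 1.636394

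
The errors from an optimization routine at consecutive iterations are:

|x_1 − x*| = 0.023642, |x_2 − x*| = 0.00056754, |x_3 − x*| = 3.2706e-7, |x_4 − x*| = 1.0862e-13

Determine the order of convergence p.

Consecutive ratios: |x_4 − x*|/|x_3 − x*| = 1.0862e-13/3.2706e-7 = 3.3211e-07, |x_3 − x*|/|x_2 − x*| = 3.2706e-7/0.00056754 = 0.000576277.
p ≈ ln(3.3211e-07)/ln(0.000576277) = -14.9178/-7.4589 ≈ 2.00.
So the convergence is quadratic (order 2).

2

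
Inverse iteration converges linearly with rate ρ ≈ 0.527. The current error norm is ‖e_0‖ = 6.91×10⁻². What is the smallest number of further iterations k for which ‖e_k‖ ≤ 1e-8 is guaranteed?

After k steps, ‖e_k‖ ≈ 6.91×10⁻²·0.527^k.
Need 0.527^k ≤ 1e-8/6.91×10⁻² = 1.44718e-07.
k ≥ ln(1.44718e-07)/ln(0.527) = -15.7485/-0.64055 = 24.586.
Smallest integer k = 25.

25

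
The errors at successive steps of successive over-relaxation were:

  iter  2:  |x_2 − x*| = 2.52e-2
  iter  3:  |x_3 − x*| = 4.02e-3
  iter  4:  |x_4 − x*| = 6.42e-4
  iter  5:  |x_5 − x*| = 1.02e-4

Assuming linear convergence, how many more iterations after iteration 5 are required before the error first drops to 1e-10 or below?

Rate ρ ≈ |x_5 − x*|/|x_4 − x*| = 1.02e-4/6.42e-4 = 0.1589.
After j more steps, |x_{5+j} − x*| ≈ 1.02e-4·ρ^j; need ρ^j ≤ 1e-10/1.02e-4 = 9.80392e-07.
j ≥ ln(9.80392e-07)/ln(0.1589) = -13.8353/-1.83948 = 7.521.
So 8 more iterations are needed.

8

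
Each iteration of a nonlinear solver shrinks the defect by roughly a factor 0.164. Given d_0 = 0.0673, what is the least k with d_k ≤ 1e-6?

7

After k steps, d_k ≈ 0.0673·0.164^k.
Need 0.164^k ≤ 1e-6/0.0673 = 1.48588e-05.
k ≥ ln(1.48588e-05)/ln(0.164) = -11.1169/-1.80789 = 6.149.
Smallest integer k = 7.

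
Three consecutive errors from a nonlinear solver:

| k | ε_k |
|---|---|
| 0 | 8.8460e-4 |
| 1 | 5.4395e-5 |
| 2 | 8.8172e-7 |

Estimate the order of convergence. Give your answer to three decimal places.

p ≈ ln(ε_2/ε_1) / ln(ε_1/ε_0)
  = ln(8.8172e-7/5.4395e-5) / ln(5.4395e-5/8.8460e-4)
  = ln(0.0162096) / ln(0.0614911)
  = -4.122152 / -2.788863 ≈ 1.478076

1.478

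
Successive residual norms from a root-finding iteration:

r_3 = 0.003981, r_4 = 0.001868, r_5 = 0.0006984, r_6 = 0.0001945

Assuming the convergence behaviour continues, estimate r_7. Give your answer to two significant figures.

First estimate the order: p ≈ ln(r_6/r_5) / ln(r_5/r_4) = ln(0.0001945/0.0006984)/ln(0.0006984/0.001868) = ln(0.278494)/ln(0.373876) ≈ 1.2994.
Then r_7 ≈ r_6·(r_6/r_5)^p = 0.0001945·(0.278494)^1.2994 = 0.0001945·0.18993 ≈ 3.694e-05.

3.7e-5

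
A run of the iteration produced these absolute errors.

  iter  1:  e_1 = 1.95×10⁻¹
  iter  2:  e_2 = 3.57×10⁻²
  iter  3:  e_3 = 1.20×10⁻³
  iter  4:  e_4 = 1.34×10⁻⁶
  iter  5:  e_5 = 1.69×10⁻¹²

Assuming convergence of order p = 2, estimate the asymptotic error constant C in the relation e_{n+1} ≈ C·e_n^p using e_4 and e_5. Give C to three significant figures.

C ≈ e_5 / e_4^2
  = 1.69×10⁻¹² / (1.34×10⁻⁶)^2
  = 1.69×10⁻¹² / 1.7956e-12 ≈ 0.94119

0.941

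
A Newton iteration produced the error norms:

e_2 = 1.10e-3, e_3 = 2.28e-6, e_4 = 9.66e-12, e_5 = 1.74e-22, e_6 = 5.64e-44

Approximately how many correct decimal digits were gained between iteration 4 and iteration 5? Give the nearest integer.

11

Digits gained ≈ log₁₀(e_4/e_5) = log₁₀(9.66e-12/1.74e-22) = log₁₀(5.55172e+10) ≈ 10.744.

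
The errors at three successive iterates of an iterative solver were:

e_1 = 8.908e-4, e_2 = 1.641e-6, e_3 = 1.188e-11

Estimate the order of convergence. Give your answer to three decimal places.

1.880

p ≈ ln(e_3/e_2) / ln(e_2/e_1)
  = ln(1.188e-11/1.641e-6) / ln(1.641e-6/8.908e-4)
  = ln(7.23949e-06) / ln(0.00184216)
  = -11.835960 / -6.296816 ≈ 1.879674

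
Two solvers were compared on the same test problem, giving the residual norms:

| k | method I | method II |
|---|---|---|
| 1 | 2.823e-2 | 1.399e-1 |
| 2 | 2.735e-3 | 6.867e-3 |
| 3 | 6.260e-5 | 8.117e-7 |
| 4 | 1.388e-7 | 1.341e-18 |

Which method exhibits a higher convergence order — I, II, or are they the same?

Method I: p ≈ ln(1.388e-7/6.260e-5)/ln(6.260e-5/2.735e-3) ≈ 1.62.
Method II: p ≈ ln(1.341e-18/8.117e-7)/ln(8.117e-7/6.867e-3) ≈ 3.00.
Method II has the higher order (≈3.0 vs ≈1.6).

II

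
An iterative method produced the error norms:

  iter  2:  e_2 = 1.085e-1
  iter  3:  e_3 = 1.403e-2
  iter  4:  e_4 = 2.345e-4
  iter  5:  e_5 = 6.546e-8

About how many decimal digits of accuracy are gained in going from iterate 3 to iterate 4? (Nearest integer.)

2

Digits gained ≈ log₁₀(e_3/e_4) = log₁₀(1.403e-2/2.345e-4) = log₁₀(59.8294) ≈ 1.777.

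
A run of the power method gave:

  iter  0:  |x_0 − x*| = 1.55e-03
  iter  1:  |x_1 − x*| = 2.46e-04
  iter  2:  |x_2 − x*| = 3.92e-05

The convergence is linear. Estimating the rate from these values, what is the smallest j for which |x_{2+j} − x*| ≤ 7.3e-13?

Rate ρ ≈ |x_2 − x*|/|x_1 − x*| = 3.92e-05/2.46e-04 = 0.1593.
After j more steps, |x_{2+j} − x*| ≈ 3.92e-05·ρ^j; need ρ^j ≤ 7.3e-13/3.92e-05 = 1.86224e-08.
j ≥ ln(1.86224e-08)/ln(0.1593) = -17.7989/-1.83697 = 9.689.
So 10 more iterations are needed.

10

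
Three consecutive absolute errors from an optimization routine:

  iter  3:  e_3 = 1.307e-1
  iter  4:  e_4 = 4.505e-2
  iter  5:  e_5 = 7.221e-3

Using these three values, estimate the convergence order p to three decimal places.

p ≈ ln(e_5/e_4) / ln(e_4/e_3)
  = ln(7.221e-3/4.505e-2) / ln(4.505e-2/1.307e-1)
  = ln(0.160289) / ln(0.344682)
  = -1.830777 / -1.065133 ≈ 1.718825

1.719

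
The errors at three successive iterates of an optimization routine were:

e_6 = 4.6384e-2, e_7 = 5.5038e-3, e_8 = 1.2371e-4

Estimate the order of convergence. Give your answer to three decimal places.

1.781

p ≈ ln(e_8/e_7) / ln(e_7/e_6)
  = ln(1.2371e-4/5.5038e-3) / ln(5.5038e-3/4.6384e-2)
  = ln(0.0224772) / ln(0.118657)
  = -3.795254 / -2.131518 ≈ 1.780540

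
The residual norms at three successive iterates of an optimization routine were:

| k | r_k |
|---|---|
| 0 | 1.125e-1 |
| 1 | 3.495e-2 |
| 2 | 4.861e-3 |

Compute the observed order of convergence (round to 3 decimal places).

1.687

p ≈ ln(r_2/r_1) / ln(r_1/r_0)
  = ln(4.861e-3/3.495e-2) / ln(3.495e-2/1.125e-1)
  = ln(0.139084) / ln(0.310667)
  = -1.972677 / -1.169034 ≈ 1.687442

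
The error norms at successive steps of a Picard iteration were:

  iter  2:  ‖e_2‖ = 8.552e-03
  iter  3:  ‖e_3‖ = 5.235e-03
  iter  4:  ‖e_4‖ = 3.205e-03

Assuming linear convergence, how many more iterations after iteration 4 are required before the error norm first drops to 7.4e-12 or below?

Rate ρ ≈ ‖e_4‖/‖e_3‖ = 3.205e-03/5.235e-03 = 0.6122.
After j more steps, ‖e_{4+j}‖ ≈ 3.205e-03·ρ^j; need ρ^j ≤ 7.4e-12/3.205e-03 = 2.30889e-09.
j ≥ ln(2.30889e-09)/ln(0.6122) = -19.8865/-0.49070 = 40.527.
So 41 more iterations are needed.

41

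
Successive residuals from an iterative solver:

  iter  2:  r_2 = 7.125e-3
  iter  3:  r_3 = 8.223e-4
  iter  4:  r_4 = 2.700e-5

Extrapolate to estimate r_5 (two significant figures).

First estimate the order: p ≈ ln(r_4/r_3) / ln(r_3/r_2) = ln(2.700e-5/8.223e-4)/ln(8.223e-4/7.125e-3) = ln(0.0328347)/ln(0.115411) ≈ 1.5822.
Then r_5 ≈ r_4·(r_4/r_3)^p = 2.700e-5·(0.0328347)^1.5822 = 2.700e-5·0.00449306 ≈ 1.213e-07.

1.2e-7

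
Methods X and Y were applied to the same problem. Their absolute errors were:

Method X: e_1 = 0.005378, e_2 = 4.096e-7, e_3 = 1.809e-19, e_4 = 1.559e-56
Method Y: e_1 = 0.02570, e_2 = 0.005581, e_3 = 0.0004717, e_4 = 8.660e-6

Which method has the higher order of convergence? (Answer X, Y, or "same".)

X

Method X: p ≈ ln(1.559e-56/1.809e-19)/ln(1.809e-19/4.096e-7) ≈ 3.00.
Method Y: p ≈ ln(8.660e-6/0.0004717)/ln(0.0004717/0.005581) ≈ 1.62.
Method X has the higher order (≈3.0 vs ≈1.6).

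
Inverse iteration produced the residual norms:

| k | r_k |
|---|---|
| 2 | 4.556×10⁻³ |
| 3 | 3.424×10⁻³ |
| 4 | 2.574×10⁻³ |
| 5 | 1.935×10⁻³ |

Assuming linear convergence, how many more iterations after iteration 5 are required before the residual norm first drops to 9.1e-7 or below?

Rate ρ ≈ r_5/r_4 = 1.935×10⁻³/2.574×10⁻³ = 0.7517.
After j more steps, r_{5+j} ≈ 1.935×10⁻³·ρ^j; need ρ^j ≤ 9.1e-7/1.935×10⁻³ = 0.000470284.
j ≥ ln(0.000470284)/ln(0.7517) = -7.6622/-0.28542 = 26.845.
So 27 more iterations are needed.

27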